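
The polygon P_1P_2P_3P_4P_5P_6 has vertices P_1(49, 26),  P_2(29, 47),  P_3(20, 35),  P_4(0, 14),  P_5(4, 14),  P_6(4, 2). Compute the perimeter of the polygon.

140

|P_1P_2| = √((-20)² + (21)²) = √841 = 29
|P_2P_3| = √((-9)² + (-12)²) = √225 = 15
|P_3P_4| = √((-20)² + (-21)²) = √841 = 29
|P_4P_5| = √((4)² + (0)²) = √16 = 4
|P_5P_6| = √((0)² + (-12)²) = √144 = 12
|P_6P_1| = √((45)² + (24)²) = √2601 = 51
Perimeter = 29 + 15 + 29 + 4 + 12 + 51 = 140.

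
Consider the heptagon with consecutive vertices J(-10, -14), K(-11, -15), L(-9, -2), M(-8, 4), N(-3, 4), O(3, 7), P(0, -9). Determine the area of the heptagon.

169.5

Apply the surveyor's formula: 2A = Σ (x_i·y_{i+1} − x_{i+1}·y_i), indices taken mod 7.
J→K: (-10)(-15) − (-11)(-14) = -4
K→L: (-11)(-2) − (-9)(-15) = -113
L→M: (-9)(4) − (-8)(-2) = -52
M→N: (-8)(4) − (-3)(4) = -20
N→O: (-3)(7) − (3)(4) = -33
O→P: (3)(-9) − (0)(7) = -27
P→J: (0)(-14) − (-10)(-9) = -90
Σ = -339
Area = |Σ|/2 = 169.5.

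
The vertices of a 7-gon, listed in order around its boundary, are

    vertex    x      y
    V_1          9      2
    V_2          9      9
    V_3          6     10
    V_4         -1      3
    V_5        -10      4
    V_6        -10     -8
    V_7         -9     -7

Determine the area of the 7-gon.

Apply the surveyor's formula: 2A = Σ (x_i·y_{i+1} − x_{i+1}·y_i), indices taken mod 7.
V_1→V_2: (9)(9) − (9)(2) = 63
V_2→V_3: (9)(10) − (6)(9) = 36
V_3→V_4: (6)(3) − (-1)(10) = 28
V_4→V_5: (-1)(4) − (-10)(3) = 26
V_5→V_6: (-10)(-8) − (-10)(4) = 120
V_6→V_7: (-10)(-7) − (-9)(-8) = -2
V_7→V_1: (-9)(2) − (9)(-7) = 45
Σ = 316
Area = |Σ|/2 = 158.

158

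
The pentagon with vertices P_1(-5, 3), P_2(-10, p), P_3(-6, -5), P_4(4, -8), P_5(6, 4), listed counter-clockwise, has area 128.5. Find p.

Write out the shoelace sum; only the two edges meeting at P_2 involve p:
2·Area = [((-5)·p − (-10)·3) + ((-10)·(-5) − (-6)·p)] + 170
       = 1·p + 250 = 257
⇒ p = 7.

7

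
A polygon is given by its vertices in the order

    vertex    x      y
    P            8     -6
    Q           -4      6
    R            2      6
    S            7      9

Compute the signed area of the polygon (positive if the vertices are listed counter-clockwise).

Σ = (24) + (-36) + (-24) + (-114) = -150
Signed area = Σ/2 = -75 (negative ⇒ clockwise traversal).

-75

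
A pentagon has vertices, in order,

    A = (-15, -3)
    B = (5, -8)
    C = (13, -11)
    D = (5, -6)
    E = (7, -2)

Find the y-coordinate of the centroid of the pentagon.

Apply the shoelace (surveyor's) formula. First the cross-terms c_i = x_i·y_{i+1} − x_{i+1}·y_i:
  135, 49, -23, 32, -51  ⇒  2A = 142, A = 71.
Then Σ (y_i + y_{i+1})·c_i = -2026, so ȳ = -2026 / (6·71) = -1013/213.

-1013/213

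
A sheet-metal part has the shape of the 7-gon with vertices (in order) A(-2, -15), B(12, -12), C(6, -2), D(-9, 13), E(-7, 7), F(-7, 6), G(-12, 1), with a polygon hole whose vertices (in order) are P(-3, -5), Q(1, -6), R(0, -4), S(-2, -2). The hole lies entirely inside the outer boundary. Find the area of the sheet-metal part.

Outer boundary:
Σ = (204) + (48) + (60) + (28) + (7) + (65) + (182) = 594
Area = |Σ|/2 = 297.
Hole:
Σ = (23) + (-4) + (-8) + (4) = 15
Area = |Σ|/2 = 7.5.
Net area = 297 − 7.5 = 289.5.

289.5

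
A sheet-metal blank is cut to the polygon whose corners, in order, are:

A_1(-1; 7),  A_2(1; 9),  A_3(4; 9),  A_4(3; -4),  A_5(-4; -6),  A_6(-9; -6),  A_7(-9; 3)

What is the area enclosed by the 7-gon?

Apply Gauss's area formula: 2A = Σ (x_i·y_{i+1} − x_{i+1}·y_i), indices taken mod 7.
Cross-terms: -16, -27, -43, -34, -30, -81, -60  ⇒  Σ = -291
Area = |Σ|/2 = 145.5.

145.5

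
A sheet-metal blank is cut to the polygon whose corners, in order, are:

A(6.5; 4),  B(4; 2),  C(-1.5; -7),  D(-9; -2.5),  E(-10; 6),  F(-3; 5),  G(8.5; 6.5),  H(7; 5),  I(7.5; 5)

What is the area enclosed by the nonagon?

Apply Gauss's area formula: 2A = Σ (x_i·y_{i+1} − x_{i+1}·y_i), indices taken mod 9.
Σ = (-3) + (-25) + (-59.25) + (-79) + (-32) + (-62) + (-3) + (-2.5) + (-2.5) = -268.25
Area = |Σ|/2 = 134.125.

134.125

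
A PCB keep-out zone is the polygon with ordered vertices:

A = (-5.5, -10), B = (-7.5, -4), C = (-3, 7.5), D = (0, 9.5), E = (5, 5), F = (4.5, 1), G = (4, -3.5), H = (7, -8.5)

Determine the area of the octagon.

Σ = (-53) + (-68.25) + (-28.5) + (-47.5) + (-17.5) + (-19.75) + (-9.5) + (-116.75) = -360.75
Area = |Σ|/2 = 180.375.

180.375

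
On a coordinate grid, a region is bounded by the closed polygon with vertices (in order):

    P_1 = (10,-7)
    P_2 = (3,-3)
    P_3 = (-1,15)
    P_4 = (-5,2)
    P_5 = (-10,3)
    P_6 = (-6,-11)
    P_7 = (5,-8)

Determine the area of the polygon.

Cross-terms: -9, 42, 73, 5, 128, 103, 45  ⇒  Σ = 387
Area = |Σ|/2 = 193.5.

193.5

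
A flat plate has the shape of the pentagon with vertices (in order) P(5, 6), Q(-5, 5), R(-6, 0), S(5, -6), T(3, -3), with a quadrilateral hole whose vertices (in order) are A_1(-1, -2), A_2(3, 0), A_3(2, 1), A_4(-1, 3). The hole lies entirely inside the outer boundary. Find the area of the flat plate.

68

Outer boundary:
Apply the shoelace formula: 2A = Σ (x_i·y_{i+1} − x_{i+1}·y_i), indices taken mod 5.
Σ = (55) + (30) + (36) + (3) + (33) = 157
Area = |Σ|/2 = 78.5.
Hole:
Σ = (6) + (3) + (7) + (5) = 21
Area = |Σ|/2 = 10.5.
Net area = 78.5 − 10.5 = 68.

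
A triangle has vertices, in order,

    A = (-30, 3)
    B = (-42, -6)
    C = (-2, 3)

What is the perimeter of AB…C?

|AB| = √((-12)² + (-9)²) = √225 = 15
|BC| = √((40)² + (9)²) = √1681 = 41
|CA| = √((-28)² + (0)²) = √784 = 28
Perimeter = 15 + 41 + 28 = 84.

84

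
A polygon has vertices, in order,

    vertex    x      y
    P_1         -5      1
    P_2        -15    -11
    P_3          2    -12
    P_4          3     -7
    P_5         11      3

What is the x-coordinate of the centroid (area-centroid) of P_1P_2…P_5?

-426/203

Apply Gauss's area formula. First the cross-terms c_i = x_i·y_{i+1} − x_{i+1}·y_i:
  70, 202, 22, 86, 26  ⇒  2A = 406, A = 203.
Then Σ (x_i + x_{i+1})·c_i = -2556, so x̄ = -2556 / (6·203) = -426/203.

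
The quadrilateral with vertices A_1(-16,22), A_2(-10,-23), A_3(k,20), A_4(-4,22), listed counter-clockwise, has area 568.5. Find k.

Write out the shoelace sum; only the two edges meeting at A_3 involve k:
2·Area = [((-10)·20 − k·(-23)) + (k·22 − (-4)·20)] + 852
       = 45·k + 732 = 1137
⇒ k = 9.

9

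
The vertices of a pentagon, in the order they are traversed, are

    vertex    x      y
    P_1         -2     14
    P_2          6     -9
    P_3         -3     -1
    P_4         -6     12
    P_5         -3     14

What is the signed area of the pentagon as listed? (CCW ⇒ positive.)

Apply the shoelace (surveyor's) formula: 2A = Σ (x_i·y_{i+1} − x_{i+1}·y_i), indices taken mod 5.
Σ = (-66) + (-33) + (-42) + (-48) + (-14) = -203
Signed area = Σ/2 = -101.5 (negative ⇒ clockwise traversal).

-101.5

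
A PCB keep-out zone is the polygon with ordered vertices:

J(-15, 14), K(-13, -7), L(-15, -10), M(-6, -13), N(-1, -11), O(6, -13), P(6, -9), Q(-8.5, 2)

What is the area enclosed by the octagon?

Apply the shoelace formula: 2A = Σ (x_i·y_{i+1} − x_{i+1}·y_i), indices taken mod 8.
Σ = (287) + (25) + (135) + (53) + (79) + (24) + (-64.5) + (-89) = 449.5
Area = |Σ|/2 = 224.75.

224.75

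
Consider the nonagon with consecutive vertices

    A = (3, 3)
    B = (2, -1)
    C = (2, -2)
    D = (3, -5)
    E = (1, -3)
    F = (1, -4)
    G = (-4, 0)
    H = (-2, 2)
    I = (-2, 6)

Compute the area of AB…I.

38

Σ = (-9) + (-2) + (-4) + (-4) + (-1) + (-16) + (-8) + (-8) + (-24) = -76
Area = |Σ|/2 = 38.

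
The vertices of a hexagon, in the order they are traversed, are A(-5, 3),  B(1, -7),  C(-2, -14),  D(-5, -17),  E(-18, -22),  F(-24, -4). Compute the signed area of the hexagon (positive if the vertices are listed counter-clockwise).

Σ = (32) + (-28) + (-36) + (-196) + (-456) + (-92) = -776
Signed area = Σ/2 = -388 (negative ⇒ clockwise traversal).

-388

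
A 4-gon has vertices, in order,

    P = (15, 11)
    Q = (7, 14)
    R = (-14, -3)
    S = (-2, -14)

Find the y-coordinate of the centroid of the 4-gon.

104/147

Apply the shoelace formula. First the cross-terms c_i = x_i·y_{i+1} − x_{i+1}·y_i:
  133, 175, 190, 188  ⇒  2A = 686, A = 343.
Then Σ (y_i + y_{i+1})·c_i = 1456, so ȳ = 1456 / (6·343) = 104/147.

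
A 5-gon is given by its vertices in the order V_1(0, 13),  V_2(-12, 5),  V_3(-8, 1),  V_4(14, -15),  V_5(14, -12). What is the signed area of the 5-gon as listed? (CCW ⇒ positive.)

257

Apply the surveyor's formula: 2A = Σ (x_i·y_{i+1} − x_{i+1}·y_i), indices taken mod 5.
V_1→V_2: (0)(5) − (-12)(13) = 156
V_2→V_3: (-12)(1) − (-8)(5) = 28
V_3→V_4: (-8)(-15) − (14)(1) = 106
V_4→V_5: (14)(-12) − (14)(-15) = 42
V_5→V_1: (14)(13) − (0)(-12) = 182
Σ = 514
Signed area = Σ/2 = 257 (positive ⇒ counter-clockwise traversal).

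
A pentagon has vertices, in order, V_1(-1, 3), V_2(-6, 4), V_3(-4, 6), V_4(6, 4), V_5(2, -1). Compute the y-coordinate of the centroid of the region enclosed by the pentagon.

Apply the surveyor's formula. First the cross-terms c_i = x_i·y_{i+1} − x_{i+1}·y_i:
  14, -20, -52, -14, 5  ⇒  2A = -67, A = -33.5.
Then Σ (y_i + y_{i+1})·c_i = -654, so ȳ = -654 / (6·(-33.5)) = 218/67.

218/67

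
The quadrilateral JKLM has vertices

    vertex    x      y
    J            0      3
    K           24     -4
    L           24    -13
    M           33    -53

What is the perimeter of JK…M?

|JK| = √((24)² + (-7)²) = √625 = 25
|KL| = √((0)² + (-9)²) = √81 = 9
|LM| = √((9)² + (-40)²) = √1681 = 41
|MJ| = √((-33)² + (56)²) = √4225 = 65
Perimeter = 25 + 9 + 41 + 65 = 140.

140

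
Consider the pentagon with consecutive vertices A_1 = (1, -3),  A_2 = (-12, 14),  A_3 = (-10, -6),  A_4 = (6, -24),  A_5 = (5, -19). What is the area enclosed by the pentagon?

Σ = (-22) + (212) + (276) + (6) + (4) = 476
Area = |Σ|/2 = 238.

238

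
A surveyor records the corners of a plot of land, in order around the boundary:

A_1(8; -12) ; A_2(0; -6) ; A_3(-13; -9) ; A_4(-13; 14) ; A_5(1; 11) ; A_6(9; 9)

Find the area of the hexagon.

426

Apply the shoelace formula: 2A = Σ (x_i·y_{i+1} − x_{i+1}·y_i), indices taken mod 6.
A_1→A_2: (8)(-6) − (0)(-12) = -48
A_2→A_3: (0)(-9) − (-13)(-6) = -78
A_3→A_4: (-13)(14) − (-13)(-9) = -299
A_4→A_5: (-13)(11) − (1)(14) = -157
A_5→A_6: (1)(9) − (9)(11) = -90
A_6→A_1: (9)(-12) − (8)(9) = -180
Σ = -852
Area = |Σ|/2 = 426.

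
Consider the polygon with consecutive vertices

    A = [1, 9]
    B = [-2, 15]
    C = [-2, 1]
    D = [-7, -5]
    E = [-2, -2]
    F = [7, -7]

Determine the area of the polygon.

90

Apply the surveyor's formula: 2A = Σ (x_i·y_{i+1} − x_{i+1}·y_i), indices taken mod 6.
Cross-terms: 33, 28, 17, 4, 28, 70  ⇒  Σ = 180
Area = |Σ|/2 = 90.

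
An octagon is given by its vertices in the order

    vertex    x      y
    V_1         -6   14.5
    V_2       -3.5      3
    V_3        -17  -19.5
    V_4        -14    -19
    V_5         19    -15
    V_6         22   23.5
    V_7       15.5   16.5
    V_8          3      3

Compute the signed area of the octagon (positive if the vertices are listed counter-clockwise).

803.375

Apply the shoelace (surveyor's) formula: 2A = Σ (x_i·y_{i+1} − x_{i+1}·y_i), indices taken mod 8.
V_1→V_2: (-6)(3) − (-3.5)(14.5) = 32.75
V_2→V_3: (-3.5)(-19.5) − (-17)(3) = 119.25
V_3→V_4: (-17)(-19) − (-14)(-19.5) = 50
V_4→V_5: (-14)(-15) − (19)(-19) = 571
V_5→V_6: (19)(23.5) − (22)(-15) = 776.5
V_6→V_7: (22)(16.5) − (15.5)(23.5) = -1.25
V_7→V_8: (15.5)(3) − (3)(16.5) = -3
V_8→V_1: (3)(14.5) − (-6)(3) = 61.5
Σ = 1606.75
Signed area = Σ/2 = 803.375 (positive ⇒ counter-clockwise traversal).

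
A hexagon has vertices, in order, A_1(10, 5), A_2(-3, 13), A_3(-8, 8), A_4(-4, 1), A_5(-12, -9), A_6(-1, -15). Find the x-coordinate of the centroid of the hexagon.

-1

Apply the surveyor's formula. First the cross-terms c_i = x_i·y_{i+1} − x_{i+1}·y_i:
  145, 80, 24, 48, 171, 145  ⇒  2A = 613, A = 306.5.
Then Σ (x_i + x_{i+1})·c_i = -1839, so x̄ = -1839 / (6·306.5) = -1.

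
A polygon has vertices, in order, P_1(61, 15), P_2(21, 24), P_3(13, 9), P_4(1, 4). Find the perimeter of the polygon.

132

|P_1P_2| = √((-40)² + (9)²) = √1681 = 41
|P_2P_3| = √((-8)² + (-15)²) = √289 = 17
|P_3P_4| = √((-12)² + (-5)²) = √169 = 13
|P_4P_1| = √((60)² + (11)²) = √3721 = 61
Perimeter = 41 + 17 + 13 + 61 = 132.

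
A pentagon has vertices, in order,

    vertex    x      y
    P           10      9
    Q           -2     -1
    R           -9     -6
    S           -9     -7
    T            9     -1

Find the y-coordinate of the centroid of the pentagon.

26/183

Apply the surveyor's formula. First the cross-terms c_i = x_i·y_{i+1} − x_{i+1}·y_i:
  8, 3, 9, 72, 91  ⇒  2A = 183, A = 91.5.
Then Σ (y_i + y_{i+1})·c_i = 78, so ȳ = 78 / (6·91.5) = 26/183.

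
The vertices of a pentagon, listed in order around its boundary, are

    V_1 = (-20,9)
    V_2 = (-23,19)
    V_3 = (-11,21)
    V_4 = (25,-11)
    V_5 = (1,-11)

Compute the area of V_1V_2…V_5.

663

Apply the shoelace (surveyor's) formula: 2A = Σ (x_i·y_{i+1} − x_{i+1}·y_i), indices taken mod 5.
Σ = (-173) + (-274) + (-404) + (-264) + (-211) = -1326
Area = |Σ|/2 = 663.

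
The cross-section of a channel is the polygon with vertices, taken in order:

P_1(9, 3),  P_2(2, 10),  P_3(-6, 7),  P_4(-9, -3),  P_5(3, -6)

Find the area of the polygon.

Σ = (84) + (74) + (81) + (63) + (63) = 365
Area = |Σ|/2 = 182.5.

182.5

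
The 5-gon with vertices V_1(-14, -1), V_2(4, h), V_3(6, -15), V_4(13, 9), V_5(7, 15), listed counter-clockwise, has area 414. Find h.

-15

Write out the shoelace sum; only the two edges meeting at V_2 involve h:
2·Area = [((-14)·h − 4·(-1)) + (4·(-15) − 6·h)] + 584
       = -20·h + 528 = 828
⇒ h = -15.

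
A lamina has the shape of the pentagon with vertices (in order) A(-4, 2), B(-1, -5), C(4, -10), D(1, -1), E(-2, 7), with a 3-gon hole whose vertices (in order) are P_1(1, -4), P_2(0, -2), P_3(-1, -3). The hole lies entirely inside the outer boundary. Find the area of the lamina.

Outer boundary:
Apply the shoelace formula: 2A = Σ (x_i·y_{i+1} − x_{i+1}·y_i), indices taken mod 5.
Cross-terms: 22, 30, 6, 5, 24  ⇒  Σ = 87
Area = |Σ|/2 = 43.5.
Hole:
Cross-terms: -2, -2, 7  ⇒  Σ = 3
Area = |Σ|/2 = 1.5.
Net area = 43.5 − 1.5 = 42.

42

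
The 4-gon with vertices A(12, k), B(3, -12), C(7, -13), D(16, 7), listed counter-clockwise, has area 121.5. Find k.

Write out the shoelace sum; only the two edges meeting at A involve k:
2·Area = [(16·k − 12·7) + (12·(-12) − 3·k)] + 302
       = 13·k + 74 = 243
⇒ k = 13.

13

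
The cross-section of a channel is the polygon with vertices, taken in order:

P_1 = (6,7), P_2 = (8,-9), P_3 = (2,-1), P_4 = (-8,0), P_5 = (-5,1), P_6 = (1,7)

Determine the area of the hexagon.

93.5

Apply the surveyor's formula: 2A = Σ (x_i·y_{i+1} − x_{i+1}·y_i), indices taken mod 6.
Cross-terms: -110, 10, -8, -8, -36, -35  ⇒  Σ = -187
Area = |Σ|/2 = 93.5.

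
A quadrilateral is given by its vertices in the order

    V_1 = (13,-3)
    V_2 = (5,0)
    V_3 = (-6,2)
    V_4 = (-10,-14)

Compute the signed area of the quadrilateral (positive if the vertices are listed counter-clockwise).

170.5

Apply the surveyor's formula: 2A = Σ (x_i·y_{i+1} − x_{i+1}·y_i), indices taken mod 4.
Σ = (15) + (10) + (104) + (212) = 341
Signed area = Σ/2 = 170.5 (positive ⇒ counter-clockwise traversal).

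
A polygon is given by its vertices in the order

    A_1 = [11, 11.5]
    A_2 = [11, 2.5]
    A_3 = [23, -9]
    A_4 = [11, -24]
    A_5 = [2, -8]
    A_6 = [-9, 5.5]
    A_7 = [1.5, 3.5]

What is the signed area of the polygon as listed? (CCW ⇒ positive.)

-435.25

Σ = (-99) + (-156.5) + (-453) + (-40) + (-61) + (-39.75) + (-21.25) = -870.5
Signed area = Σ/2 = -435.25 (negative ⇒ clockwise traversal).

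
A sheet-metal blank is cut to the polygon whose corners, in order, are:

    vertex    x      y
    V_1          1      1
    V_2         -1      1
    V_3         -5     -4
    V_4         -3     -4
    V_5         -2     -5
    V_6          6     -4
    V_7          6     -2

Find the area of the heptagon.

42

Apply the shoelace formula: 2A = Σ (x_i·y_{i+1} − x_{i+1}·y_i), indices taken mod 7.
Cross-terms: 2, 9, 8, 7, 38, 12, 8  ⇒  Σ = 84
Area = |Σ|/2 = 42.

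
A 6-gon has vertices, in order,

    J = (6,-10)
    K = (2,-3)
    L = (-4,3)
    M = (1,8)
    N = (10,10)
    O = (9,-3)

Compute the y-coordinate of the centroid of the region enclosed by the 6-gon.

Apply the shoelace formula. First the cross-terms c_i = x_i·y_{i+1} − x_{i+1}·y_i:
  2, -6, -35, -70, -120, -72  ⇒  2A = -301, A = -150.5.
Then Σ (y_i + y_{i+1})·c_i = -1575, so ȳ = -1575 / (6·(-150.5)) = 75/43.

75/43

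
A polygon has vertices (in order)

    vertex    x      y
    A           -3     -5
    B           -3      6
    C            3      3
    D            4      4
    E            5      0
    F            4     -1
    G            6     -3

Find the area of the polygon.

65

Apply the shoelace formula: 2A = Σ (x_i·y_{i+1} − x_{i+1}·y_i), indices taken mod 7.
Cross-terms: -33, -27, 0, -20, -5, -6, -39  ⇒  Σ = -130
Area = |Σ|/2 = 65.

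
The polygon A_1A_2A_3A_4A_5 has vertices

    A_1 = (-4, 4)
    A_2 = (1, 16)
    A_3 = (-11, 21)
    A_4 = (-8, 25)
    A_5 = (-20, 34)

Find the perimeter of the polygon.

|A_1A_2| = √((5)² + (12)²) = √169 = 13
|A_2A_3| = √((-12)² + (5)²) = √169 = 13
|A_3A_4| = √((3)² + (4)²) = √25 = 5
|A_4A_5| = √((-12)² + (9)²) = √225 = 15
|A_5A_1| = √((16)² + (-30)²) = √1156 = 34
Perimeter = 13 + 13 + 5 + 15 + 34 = 80.

80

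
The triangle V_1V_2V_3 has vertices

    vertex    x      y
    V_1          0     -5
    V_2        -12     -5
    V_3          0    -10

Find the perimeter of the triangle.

30

|V_1V_2| = √((-12)² + (0)²) = √144 = 12
|V_2V_3| = √((12)² + (-5)²) = √169 = 13
|V_3V_1| = √((0)² + (5)²) = √25 = 5
Perimeter = 12 + 13 + 5 = 30.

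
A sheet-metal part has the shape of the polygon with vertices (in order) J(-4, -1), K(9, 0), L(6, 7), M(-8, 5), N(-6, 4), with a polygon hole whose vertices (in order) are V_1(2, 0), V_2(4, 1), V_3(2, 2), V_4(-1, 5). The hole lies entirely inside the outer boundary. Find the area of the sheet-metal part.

84

Outer boundary:
Apply the surveyor's formula: 2A = Σ (x_i·y_{i+1} − x_{i+1}·y_i), indices taken mod 5.
J→K: (-4)(0) − (9)(-1) = 9
K→L: (9)(7) − (6)(0) = 63
L→M: (6)(5) − (-8)(7) = 86
M→N: (-8)(4) − (-6)(5) = -2
N→J: (-6)(-1) − (-4)(4) = 22
Σ = 178
Area = |Σ|/2 = 89.
Hole:
Apply Gauss's area formula: 2A = Σ (x_i·y_{i+1} − x_{i+1}·y_i), indices taken mod 4.
Cross-terms: 2, 6, 12, -10  ⇒  Σ = 10
Area = |Σ|/2 = 5.
Net area = 89 − 5 = 84.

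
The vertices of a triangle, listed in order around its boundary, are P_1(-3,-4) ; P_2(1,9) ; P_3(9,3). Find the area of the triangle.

Cross-terms: -23, -78, -27  ⇒  Σ = -128
Area = |Σ|/2 = 64.

64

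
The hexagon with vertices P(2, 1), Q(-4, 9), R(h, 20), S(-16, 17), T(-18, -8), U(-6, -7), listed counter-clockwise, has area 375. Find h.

The doubled signed area Σ (x_i y_{i+1} − x_{i+1} y_i) is linear in h.
With h=0 it equals 782; the coefficient of h is 8 (from the two edges through R).
So 8·h + 782 = 2·375 = 750 ⇒ h = -4.

-4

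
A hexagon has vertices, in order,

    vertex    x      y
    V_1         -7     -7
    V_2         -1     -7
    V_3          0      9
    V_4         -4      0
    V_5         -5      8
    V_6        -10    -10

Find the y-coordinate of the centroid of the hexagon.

-266/167

Apply the surveyor's formula. First the cross-terms c_i = x_i·y_{i+1} − x_{i+1}·y_i:
  42, -9, 36, -32, 130, 0  ⇒  2A = 167, A = 83.5.
Then Σ (y_i + y_{i+1})·c_i = -798, so ȳ = -798 / (6·83.5) = -266/167.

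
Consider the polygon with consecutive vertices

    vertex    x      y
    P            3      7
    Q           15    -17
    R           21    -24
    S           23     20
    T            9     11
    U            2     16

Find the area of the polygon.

487

Σ = (-156) + (-3) + (972) + (73) + (122) + (-34) = 974
Area = |Σ|/2 = 487.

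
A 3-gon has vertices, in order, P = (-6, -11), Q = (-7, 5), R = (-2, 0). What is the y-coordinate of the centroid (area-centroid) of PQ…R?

-2

Apply Gauss's area formula. First the cross-terms c_i = x_i·y_{i+1} − x_{i+1}·y_i:
  -107, 10, 22  ⇒  2A = -75, A = -37.5.
Then Σ (y_i + y_{i+1})·c_i = 450, so ȳ = 450 / (6·(-37.5)) = -2.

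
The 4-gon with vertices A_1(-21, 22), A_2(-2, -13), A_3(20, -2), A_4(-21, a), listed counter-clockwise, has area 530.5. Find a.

The doubled signed area Σ (x_i y_{i+1} − x_{i+1} y_i) is linear in a.
With a=0 it equals 77; the coefficient of a is 41 (from the two edges through A_4).
So 41·a + 77 = 2·530.5 = 1061 ⇒ a = 24.

24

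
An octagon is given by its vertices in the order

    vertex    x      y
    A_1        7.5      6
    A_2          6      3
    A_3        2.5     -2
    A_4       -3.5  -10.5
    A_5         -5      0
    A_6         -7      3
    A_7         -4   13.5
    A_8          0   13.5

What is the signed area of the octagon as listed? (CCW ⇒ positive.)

-185.75

Apply the shoelace (surveyor's) formula: 2A = Σ (x_i·y_{i+1} − x_{i+1}·y_i), indices taken mod 8.
Cross-terms: -13.5, -19.5, -33.25, -52.5, -15, -82.5, -54, -101.25  ⇒  Σ = -371.5
Signed area = Σ/2 = -185.75 (negative ⇒ clockwise traversal).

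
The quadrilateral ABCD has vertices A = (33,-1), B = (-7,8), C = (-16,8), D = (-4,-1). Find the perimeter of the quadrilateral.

|AB| = √((-40)² + (9)²) = √1681 = 41
|BC| = √((-9)² + (0)²) = √81 = 9
|CD| = √((12)² + (-9)²) = √225 = 15
|DA| = √((37)² + (0)²) = √1369 = 37
Perimeter = 41 + 9 + 15 + 37 = 102.

102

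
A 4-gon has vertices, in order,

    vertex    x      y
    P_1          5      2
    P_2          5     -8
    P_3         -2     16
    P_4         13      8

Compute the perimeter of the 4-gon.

62

|P_1P_2| = √((0)² + (-10)²) = √100 = 10
|P_2P_3| = √((-7)² + (24)²) = √625 = 25
|P_3P_4| = √((15)² + (-8)²) = √289 = 17
|P_4P_1| = √((-8)² + (-6)²) = √100 = 10
Perimeter = 10 + 25 + 17 + 10 = 62.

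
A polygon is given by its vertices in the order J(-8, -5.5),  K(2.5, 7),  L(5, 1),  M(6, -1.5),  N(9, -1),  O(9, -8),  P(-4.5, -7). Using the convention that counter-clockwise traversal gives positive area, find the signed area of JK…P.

Apply the shoelace formula: 2A = Σ (x_i·y_{i+1} − x_{i+1}·y_i), indices taken mod 7.
Σ = (-42.25) + (-32.5) + (-13.5) + (7.5) + (-63) + (-99) + (-31.25) = -274
Signed area = Σ/2 = -137 (negative ⇒ clockwise traversal).

-137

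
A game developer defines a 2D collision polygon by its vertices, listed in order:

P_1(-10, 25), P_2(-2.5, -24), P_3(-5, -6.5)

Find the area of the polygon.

P_1→P_2: (-10)(-24) − (-2.5)(25) = 302.5
P_2→P_3: (-2.5)(-6.5) − (-5)(-24) = -103.75
P_3→P_1: (-5)(25) − (-10)(-6.5) = -190
Σ = 8.75
Area = |Σ|/2 = 4.375.

4.375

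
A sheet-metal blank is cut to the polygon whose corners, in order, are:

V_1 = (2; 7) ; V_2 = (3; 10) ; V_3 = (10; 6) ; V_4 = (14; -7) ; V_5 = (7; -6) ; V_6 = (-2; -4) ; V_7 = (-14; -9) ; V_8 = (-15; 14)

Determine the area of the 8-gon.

407

V_1→V_2: (2)(10) − (3)(7) = -1
V_2→V_3: (3)(6) − (10)(10) = -82
V_3→V_4: (10)(-7) − (14)(6) = -154
V_4→V_5: (14)(-6) − (7)(-7) = -35
V_5→V_6: (7)(-4) − (-2)(-6) = -40
V_6→V_7: (-2)(-9) − (-14)(-4) = -38
V_7→V_8: (-14)(14) − (-15)(-9) = -331
V_8→V_1: (-15)(7) − (2)(14) = -133
Σ = -814
Area = |Σ|/2 = 407.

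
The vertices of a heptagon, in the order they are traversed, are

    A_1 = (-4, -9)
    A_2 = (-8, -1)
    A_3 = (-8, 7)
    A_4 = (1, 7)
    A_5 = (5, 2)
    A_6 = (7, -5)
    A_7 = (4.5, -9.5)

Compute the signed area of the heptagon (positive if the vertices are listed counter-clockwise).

Apply Gauss's area formula: 2A = Σ (x_i·y_{i+1} − x_{i+1}·y_i), indices taken mod 7.
Σ = (-68) + (-64) + (-63) + (-33) + (-39) + (-44) + (-78.5) = -389.5
Signed area = Σ/2 = -194.75 (negative ⇒ clockwise traversal).

-194.75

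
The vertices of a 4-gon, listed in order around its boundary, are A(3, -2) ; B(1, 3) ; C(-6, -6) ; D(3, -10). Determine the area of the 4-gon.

62.5

Cross-terms: 11, 12, 78, 24  ⇒  Σ = 125
Area = |Σ|/2 = 62.5.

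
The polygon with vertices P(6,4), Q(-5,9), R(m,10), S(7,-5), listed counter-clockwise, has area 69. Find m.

-9

Write out the shoelace sum; only the two edges meeting at R involve m:
2·Area = [((-5)·10 − m·9) + (m·(-5) − 7·10)] + 132
       = -14·m + 12 = 138
⇒ m = -9.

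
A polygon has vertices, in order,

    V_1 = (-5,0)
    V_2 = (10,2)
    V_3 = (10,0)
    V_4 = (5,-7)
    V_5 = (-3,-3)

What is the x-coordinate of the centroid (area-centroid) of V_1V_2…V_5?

484/151

Apply the shoelace formula. First the cross-terms c_i = x_i·y_{i+1} − x_{i+1}·y_i:
  -10, -20, -70, -36, -15  ⇒  2A = -151, A = -75.5.
Then Σ (x_i + x_{i+1})·c_i = -1452, so x̄ = -1452 / (6·(-75.5)) = 484/151.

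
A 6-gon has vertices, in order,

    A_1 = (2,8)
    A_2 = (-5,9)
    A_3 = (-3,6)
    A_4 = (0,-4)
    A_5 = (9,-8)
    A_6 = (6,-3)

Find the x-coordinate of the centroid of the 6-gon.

295/178

Apply the shoelace formula. First the cross-terms c_i = x_i·y_{i+1} − x_{i+1}·y_i:
  58, -3, 12, 36, 21, 54  ⇒  2A = 178, A = 89.
Then Σ (x_i + x_{i+1})·c_i = 885, so x̄ = 885 / (6·89) = 295/178.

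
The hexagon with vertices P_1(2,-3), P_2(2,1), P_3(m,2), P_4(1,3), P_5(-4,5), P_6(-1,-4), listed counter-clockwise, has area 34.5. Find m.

5

Write out the shoelace sum; only the two edges meeting at P_3 involve m:
2·Area = [(2·2 − m·1) + (m·3 − 1·2)] + 57
       = 2·m + 59 = 69
⇒ m = 5.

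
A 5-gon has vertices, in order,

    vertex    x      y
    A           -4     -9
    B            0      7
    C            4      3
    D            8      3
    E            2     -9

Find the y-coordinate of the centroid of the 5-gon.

-143/75

Apply the shoelace (surveyor's) formula. First the cross-terms c_i = x_i·y_{i+1} − x_{i+1}·y_i:
  -28, -28, -12, -78, -54  ⇒  2A = -200, A = -100.
Then Σ (y_i + y_{i+1})·c_i = 1144, so ȳ = 1144 / (6·(-100)) = -143/75.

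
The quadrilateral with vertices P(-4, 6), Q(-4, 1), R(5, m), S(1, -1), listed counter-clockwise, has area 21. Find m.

Write out the shoelace sum; only the two edges meeting at R involve m:
2·Area = [((-4)·m − 5·1) + (5·(-1) − 1·m)] + 22
       = -5·m + 12 = 42
⇒ m = -6.

-6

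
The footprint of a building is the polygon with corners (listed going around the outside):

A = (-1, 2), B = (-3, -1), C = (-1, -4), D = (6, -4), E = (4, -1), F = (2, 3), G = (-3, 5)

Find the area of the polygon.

44

Apply the shoelace (surveyor's) formula: 2A = Σ (x_i·y_{i+1} − x_{i+1}·y_i), indices taken mod 7.
Cross-terms: 7, 11, 28, 10, 14, 19, -1  ⇒  Σ = 88
Area = |Σ|/2 = 44.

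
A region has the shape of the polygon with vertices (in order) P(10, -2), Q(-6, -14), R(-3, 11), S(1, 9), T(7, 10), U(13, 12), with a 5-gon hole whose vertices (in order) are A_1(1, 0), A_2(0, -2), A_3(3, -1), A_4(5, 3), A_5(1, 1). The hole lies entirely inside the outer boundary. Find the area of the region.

262

Outer boundary:
Apply the shoelace (surveyor's) formula: 2A = Σ (x_i·y_{i+1} − x_{i+1}·y_i), indices taken mod 6.
P→Q: (10)(-14) − (-6)(-2) = -152
Q→R: (-6)(11) − (-3)(-14) = -108
R→S: (-3)(9) − (1)(11) = -38
S→T: (1)(10) − (7)(9) = -53
T→U: (7)(12) − (13)(10) = -46
U→P: (13)(-2) − (10)(12) = -146
Σ = -543
Area = |Σ|/2 = 271.5.
Hole:
Apply Gauss's area formula: 2A = Σ (x_i·y_{i+1} − x_{i+1}·y_i), indices taken mod 5.
A_1→A_2: (1)(-2) − (0)(0) = -2
A_2→A_3: (0)(-1) − (3)(-2) = 6
A_3→A_4: (3)(3) − (5)(-1) = 14
A_4→A_5: (5)(1) − (1)(3) = 2
A_5→A_1: (1)(0) − (1)(1) = -1
Σ = 19
Area = |Σ|/2 = 9.5.
Net area = 271.5 − 9.5 = 262.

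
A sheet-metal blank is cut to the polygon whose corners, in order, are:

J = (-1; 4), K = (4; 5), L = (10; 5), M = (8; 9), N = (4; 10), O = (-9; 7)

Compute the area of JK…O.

Apply the shoelace formula: 2A = Σ (x_i·y_{i+1} − x_{i+1}·y_i), indices taken mod 6.
Σ = (-21) + (-30) + (50) + (44) + (118) + (-29) = 132
Area = |Σ|/2 = 66.

66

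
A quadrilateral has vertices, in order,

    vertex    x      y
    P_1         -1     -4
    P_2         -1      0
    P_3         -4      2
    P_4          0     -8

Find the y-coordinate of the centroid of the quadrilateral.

-14/9

Apply the shoelace formula. First the cross-terms c_i = x_i·y_{i+1} − x_{i+1}·y_i:
  -4, -2, 32, -8  ⇒  2A = 18, A = 9.
Then Σ (y_i + y_{i+1})·c_i = -84, so ȳ = -84 / (6·9) = -14/9.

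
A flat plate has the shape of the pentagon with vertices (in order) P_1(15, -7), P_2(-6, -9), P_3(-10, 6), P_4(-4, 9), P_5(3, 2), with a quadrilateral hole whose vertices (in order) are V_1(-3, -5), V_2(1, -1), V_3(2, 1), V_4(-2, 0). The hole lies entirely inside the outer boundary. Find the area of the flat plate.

216

Outer boundary:
Apply the shoelace formula: 2A = Σ (x_i·y_{i+1} − x_{i+1}·y_i), indices taken mod 5.
Σ = (-177) + (-126) + (-66) + (-35) + (-51) = -455
Area = |Σ|/2 = 227.5.
Hole:
Σ = (8) + (3) + (2) + (10) = 23
Area = |Σ|/2 = 11.5.
Net area = 227.5 − 11.5 = 216.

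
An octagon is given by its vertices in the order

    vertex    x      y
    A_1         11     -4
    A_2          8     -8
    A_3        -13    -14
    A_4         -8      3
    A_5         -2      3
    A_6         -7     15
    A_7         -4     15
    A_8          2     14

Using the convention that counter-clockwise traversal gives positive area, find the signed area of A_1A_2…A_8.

-371.5

Apply the shoelace formula: 2A = Σ (x_i·y_{i+1} − x_{i+1}·y_i), indices taken mod 8.
A_1→A_2: (11)(-8) − (8)(-4) = -56
A_2→A_3: (8)(-14) − (-13)(-8) = -216
A_3→A_4: (-13)(3) − (-8)(-14) = -151
A_4→A_5: (-8)(3) − (-2)(3) = -18
A_5→A_6: (-2)(15) − (-7)(3) = -9
A_6→A_7: (-7)(15) − (-4)(15) = -45
A_7→A_8: (-4)(14) − (2)(15) = -86
A_8→A_1: (2)(-4) − (11)(14) = -162
Σ = -743
Signed area = Σ/2 = -371.5 (negative ⇒ clockwise traversal).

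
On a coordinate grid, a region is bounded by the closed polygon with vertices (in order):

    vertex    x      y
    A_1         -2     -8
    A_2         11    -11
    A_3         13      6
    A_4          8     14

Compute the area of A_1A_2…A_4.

Apply Gauss's area formula: 2A = Σ (x_i·y_{i+1} − x_{i+1}·y_i), indices taken mod 4.
Σ = (110) + (209) + (134) + (-36) = 417
Area = |Σ|/2 = 208.5.

208.5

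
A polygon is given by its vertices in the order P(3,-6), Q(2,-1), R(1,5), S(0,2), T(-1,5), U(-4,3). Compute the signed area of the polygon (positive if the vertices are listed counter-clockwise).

Cross-terms: 9, 11, 2, 2, 17, 15  ⇒  Σ = 56
Signed area = Σ/2 = 28 (positive ⇒ counter-clockwise traversal).

28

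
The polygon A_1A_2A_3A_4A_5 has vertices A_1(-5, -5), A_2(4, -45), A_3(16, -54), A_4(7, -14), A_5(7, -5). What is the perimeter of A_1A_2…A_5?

118

|A_1A_2| = √((9)² + (-40)²) = √1681 = 41
|A_2A_3| = √((12)² + (-9)²) = √225 = 15
|A_3A_4| = √((-9)² + (40)²) = √1681 = 41
|A_4A_5| = √((0)² + (9)²) = √81 = 9
|A_5A_1| = √((-12)² + (0)²) = √144 = 12
Perimeter = 41 + 15 + 41 + 9 + 12 = 118.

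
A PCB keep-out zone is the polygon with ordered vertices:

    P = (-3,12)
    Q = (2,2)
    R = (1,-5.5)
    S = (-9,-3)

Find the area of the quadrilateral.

Apply the shoelace formula: 2A = Σ (x_i·y_{i+1} − x_{i+1}·y_i), indices taken mod 4.
Cross-terms: -30, -13, -52.5, -117  ⇒  Σ = -212.5
Area = |Σ|/2 = 106.25.

106.25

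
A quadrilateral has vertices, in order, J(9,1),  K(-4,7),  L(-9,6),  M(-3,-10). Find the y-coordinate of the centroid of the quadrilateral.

Apply Gauss's area formula. First the cross-terms c_i = x_i·y_{i+1} − x_{i+1}·y_i:
  67, 39, 108, 87  ⇒  2A = 301, A = 150.5.
Then Σ (y_i + y_{i+1})·c_i = -172, so ȳ = -172 / (6·150.5) = -4/21.

-4/21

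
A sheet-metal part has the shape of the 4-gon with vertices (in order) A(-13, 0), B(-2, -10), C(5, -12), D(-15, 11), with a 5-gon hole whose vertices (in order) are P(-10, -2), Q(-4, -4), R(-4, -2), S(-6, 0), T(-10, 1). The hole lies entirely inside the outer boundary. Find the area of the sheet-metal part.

Outer boundary:
Apply the shoelace (surveyor's) formula: 2A = Σ (x_i·y_{i+1} − x_{i+1}·y_i), indices taken mod 4.
Σ = (130) + (74) + (-125) + (143) = 222
Area = |Σ|/2 = 111.
Hole:
Apply the shoelace (surveyor's) formula: 2A = Σ (x_i·y_{i+1} − x_{i+1}·y_i), indices taken mod 5.
Σ = (32) + (-8) + (-12) + (-6) + (30) = 36
Area = |Σ|/2 = 18.
Net area = 111 − 18 = 93.

93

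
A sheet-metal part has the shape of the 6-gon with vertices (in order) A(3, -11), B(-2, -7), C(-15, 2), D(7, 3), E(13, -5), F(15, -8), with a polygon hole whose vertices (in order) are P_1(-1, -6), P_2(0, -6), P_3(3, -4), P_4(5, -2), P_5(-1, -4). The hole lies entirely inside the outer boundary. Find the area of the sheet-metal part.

Outer boundary:
Apply Gauss's area formula: 2A = Σ (x_i·y_{i+1} − x_{i+1}·y_i), indices taken mod 6.
A→B: (3)(-7) − (-2)(-11) = -43
B→C: (-2)(2) − (-15)(-7) = -109
C→D: (-15)(3) − (7)(2) = -59
D→E: (7)(-5) − (13)(3) = -74
E→F: (13)(-8) − (15)(-5) = -29
F→A: (15)(-11) − (3)(-8) = -141
Σ = -455
Area = |Σ|/2 = 227.5.
Hole:
Apply the shoelace (surveyor's) formula: 2A = Σ (x_i·y_{i+1} − x_{i+1}·y_i), indices taken mod 5.
P_1→P_2: (-1)(-6) − (0)(-6) = 6
P_2→P_3: (0)(-4) − (3)(-6) = 18
P_3→P_4: (3)(-2) − (5)(-4) = 14
P_4→P_5: (5)(-4) − (-1)(-2) = -22
P_5→P_1: (-1)(-6) − (-1)(-4) = 2
Σ = 18
Area = |Σ|/2 = 9.
Net area = 227.5 − 9 = 218.5.

218.5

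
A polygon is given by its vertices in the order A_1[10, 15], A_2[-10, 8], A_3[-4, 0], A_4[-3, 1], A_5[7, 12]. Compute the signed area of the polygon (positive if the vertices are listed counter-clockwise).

Apply the shoelace formula: 2A = Σ (x_i·y_{i+1} − x_{i+1}·y_i), indices taken mod 5.
Σ = (230) + (32) + (-4) + (-43) + (-15) = 200
Signed area = Σ/2 = 100 (positive ⇒ counter-clockwise traversal).

100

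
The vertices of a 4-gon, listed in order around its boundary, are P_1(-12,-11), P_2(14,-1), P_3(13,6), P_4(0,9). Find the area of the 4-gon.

Apply Gauss's area formula: 2A = Σ (x_i·y_{i+1} − x_{i+1}·y_i), indices taken mod 4.
Σ = (166) + (97) + (117) + (108) = 488
Area = |Σ|/2 = 244.

244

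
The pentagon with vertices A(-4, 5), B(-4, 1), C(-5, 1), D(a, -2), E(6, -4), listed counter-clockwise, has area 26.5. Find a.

The doubled signed area Σ (x_i y_{i+1} − x_{i+1} y_i) is linear in a.
With a=0 it equals 53; the coefficient of a is -5 (from the two edges through D).
So -5·a + 53 = 2·26.5 = 53 ⇒ a = 0.

0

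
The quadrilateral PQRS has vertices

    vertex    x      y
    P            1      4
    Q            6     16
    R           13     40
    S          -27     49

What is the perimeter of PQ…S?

132

|PQ| = √((5)² + (12)²) = √169 = 13
|QR| = √((7)² + (24)²) = √625 = 25
|RS| = √((-40)² + (9)²) = √1681 = 41
|SP| = √((28)² + (-45)²) = √2809 = 53
Perimeter = 13 + 25 + 41 + 53 = 132.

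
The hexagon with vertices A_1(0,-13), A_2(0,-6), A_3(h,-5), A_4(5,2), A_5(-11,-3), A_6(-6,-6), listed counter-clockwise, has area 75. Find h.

-1

The doubled signed area Σ (x_i y_{i+1} − x_{i+1} y_i) is linear in h.
With h=0 it equals 158; the coefficient of h is 8 (from the two edges through A_3).
So 8·h + 158 = 2·75 = 150 ⇒ h = -1.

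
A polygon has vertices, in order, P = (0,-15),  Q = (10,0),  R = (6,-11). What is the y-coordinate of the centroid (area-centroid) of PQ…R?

-26/3

Apply the shoelace formula. First the cross-terms c_i = x_i·y_{i+1} − x_{i+1}·y_i:
  150, -110, -90  ⇒  2A = -50, A = -25.
Then Σ (y_i + y_{i+1})·c_i = 1300, so ȳ = 1300 / (6·(-25)) = -26/3.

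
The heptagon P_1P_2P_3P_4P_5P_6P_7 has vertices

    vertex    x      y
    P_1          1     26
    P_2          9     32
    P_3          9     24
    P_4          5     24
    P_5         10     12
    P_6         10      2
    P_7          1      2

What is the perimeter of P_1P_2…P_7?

78

|P_1P_2| = √((8)² + (6)²) = √100 = 10
|P_2P_3| = √((0)² + (-8)²) = √64 = 8
|P_3P_4| = √((-4)² + (0)²) = √16 = 4
|P_4P_5| = √((5)² + (-12)²) = √169 = 13
|P_5P_6| = √((0)² + (-10)²) = √100 = 10
|P_6P_7| = √((-9)² + (0)²) = √81 = 9
|P_7P_1| = √((0)² + (24)²) = √576 = 24
Perimeter = 10 + 8 + 4 + 13 + 10 + 9 + 24 = 78.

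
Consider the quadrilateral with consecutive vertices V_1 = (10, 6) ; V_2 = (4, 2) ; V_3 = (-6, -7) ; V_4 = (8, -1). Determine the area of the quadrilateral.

Cross-terms: -4, -16, 62, 58  ⇒  Σ = 100
Area = |Σ|/2 = 50.

50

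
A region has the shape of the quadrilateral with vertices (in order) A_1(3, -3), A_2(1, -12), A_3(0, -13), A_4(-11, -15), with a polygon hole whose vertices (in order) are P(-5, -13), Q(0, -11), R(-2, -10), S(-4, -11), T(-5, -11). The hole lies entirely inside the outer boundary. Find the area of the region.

Outer boundary:
Apply the shoelace formula: 2A = Σ (x_i·y_{i+1} − x_{i+1}·y_i), indices taken mod 4.
Σ = (-33) + (-13) + (-143) + (78) = -111
Area = |Σ|/2 = 55.5.
Hole:
Σ = (55) + (-22) + (-18) + (-11) + (10) = 14
Area = |Σ|/2 = 7.
Net area = 55.5 − 7 = 48.5.

48.5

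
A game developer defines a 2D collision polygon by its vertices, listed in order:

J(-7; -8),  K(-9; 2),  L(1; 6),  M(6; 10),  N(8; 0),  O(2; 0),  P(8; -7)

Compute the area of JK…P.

Apply the shoelace (surveyor's) formula: 2A = Σ (x_i·y_{i+1} − x_{i+1}·y_i), indices taken mod 7.
Σ = (-86) + (-56) + (-26) + (-80) + (0) + (-14) + (-113) = -375
Area = |Σ|/2 = 187.5.

187.5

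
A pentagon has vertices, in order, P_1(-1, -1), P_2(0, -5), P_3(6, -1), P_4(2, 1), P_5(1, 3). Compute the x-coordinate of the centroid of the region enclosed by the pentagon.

127/75

Apply the shoelace formula. First the cross-terms c_i = x_i·y_{i+1} − x_{i+1}·y_i:
  5, 30, 8, 5, 2  ⇒  2A = 50, A = 25.
Then Σ (x_i + x_{i+1})·c_i = 254, so x̄ = 254 / (6·25) = 127/75.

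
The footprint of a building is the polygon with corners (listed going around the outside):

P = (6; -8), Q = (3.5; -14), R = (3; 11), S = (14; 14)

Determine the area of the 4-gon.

Σ = (-56) + (80.5) + (-112) + (-196) = -283.5
Area = |Σ|/2 = 141.75.

141.75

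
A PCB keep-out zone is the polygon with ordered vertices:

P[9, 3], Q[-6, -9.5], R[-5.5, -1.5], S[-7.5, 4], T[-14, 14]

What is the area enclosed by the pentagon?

Apply the shoelace formula: 2A = Σ (x_i·y_{i+1} − x_{i+1}·y_i), indices taken mod 5.
Cross-terms: -67.5, -43.25, -33.25, -49, -168  ⇒  Σ = -361
Area = |Σ|/2 = 180.5.

180.5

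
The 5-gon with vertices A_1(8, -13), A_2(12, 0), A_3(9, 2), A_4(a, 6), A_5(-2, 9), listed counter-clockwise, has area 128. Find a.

The doubled signed area Σ (x_i y_{i+1} − x_{i+1} y_i) is linear in a.
With a=0 it equals 200; the coefficient of a is 7 (from the two edges through A_4).
So 7·a + 200 = 2·128 = 256 ⇒ a = 8.

8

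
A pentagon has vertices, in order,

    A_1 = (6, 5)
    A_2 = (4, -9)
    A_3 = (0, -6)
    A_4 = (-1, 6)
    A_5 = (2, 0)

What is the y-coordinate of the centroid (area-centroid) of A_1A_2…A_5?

Apply the shoelace (surveyor's) formula. First the cross-terms c_i = x_i·y_{i+1} − x_{i+1}·y_i:
  -74, -24, -6, -12, 10  ⇒  2A = -106, A = -53.
Then Σ (y_i + y_{i+1})·c_i = 634, so ȳ = 634 / (6·(-53)) = -317/159.

-317/159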